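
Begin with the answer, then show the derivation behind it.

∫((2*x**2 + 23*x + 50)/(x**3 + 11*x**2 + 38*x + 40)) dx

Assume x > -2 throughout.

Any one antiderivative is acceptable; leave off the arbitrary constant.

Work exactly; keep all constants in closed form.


The answer is 2*log(x + 2) + 5*log(x + 4) - 5*log(x + 5).
Step 1. Decompose ∫((2*x**2 + 23*x + 50)/(x**3 + 11*x**2 + 38*x + 40)) dx by partial fractions, (2*x**2 + 23*x + 50)/(x**3 + 11*x**2 + 38*x + 40) = -5/(x + 5) + 5/(x + 4) + 2/(x + 2): now ∫(2/(x + 2)) dx + ∫(5/(x + 4)) dx + ∫(-5/(x + 5)) dx.
Step 2. Evaluate the standard form [assuming x > -5]: now -5*log(x + 5) + ∫(2/(x + 2)) dx + ∫(5/(x + 4)) dx.
Step 3. Evaluate the standard form [assuming x > -2]: now 2*log(x + 2) - 5*log(x + 5) + ∫(5/(x + 4)) dx.
Step 4. Evaluate the standard form [assuming x > -4]: now 2*log(x + 2) + 5*log(x + 4) - 5*log(x + 5).
Answer: 2*log(x + 2) + 5*log(x + 4) - 5*log(x + 5).


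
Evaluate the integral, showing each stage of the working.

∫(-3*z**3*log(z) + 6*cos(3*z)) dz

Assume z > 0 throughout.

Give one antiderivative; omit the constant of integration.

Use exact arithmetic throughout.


Step 1. Rewrite: now ∫(-3*z**3*log(z)) dz + ∫(6*cos(3*z)) dz.
Step 2. Evaluate the standard form: now 2*sin(3*z) + ∫(-3*z**3*log(z)) dz.
Step 3. Integrate ∫(-3*z**3*log(z)) dz by parts with u = log(z), dv = (-3*z**3) dz, so v = -3*z**4/4 [assuming z > 0]: now -3*z**4*log(z)/4 + 2*sin(3*z) + ∫(3*z**3/4) dz.
Step 4. Evaluate the standard form: now -3*z**4*log(z)/4 + 3*z**4/16 + 2*sin(3*z).
Answer: -3*z**4*log(z)/4 + 3*z**4/16 + 2*sin(3*z).


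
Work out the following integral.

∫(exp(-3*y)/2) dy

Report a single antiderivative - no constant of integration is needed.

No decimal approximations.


Answer: -exp(-3*y)/6.


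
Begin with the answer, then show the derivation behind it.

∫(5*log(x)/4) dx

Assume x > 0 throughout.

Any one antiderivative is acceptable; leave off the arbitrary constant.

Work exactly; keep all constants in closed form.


The answer is 5*x*log(x)/4 - 5*x/4.
Step 1. Integrate ∫(5*log(x)/4) dx by parts with u = log(x), dv = (5/4) dx, so v = 5*x/4 [assuming x > 0]: now 5*x*log(x)/4 + ∫(-5/4) dx.
Step 2. Evaluate the standard form: now 5*x*log(x)/4 - 5*x/4.
Answer: 5*x*log(x)/4 - 5*x/4.


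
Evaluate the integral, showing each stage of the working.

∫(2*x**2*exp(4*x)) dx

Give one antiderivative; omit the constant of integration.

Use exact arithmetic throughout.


Step 1. Integrate ∫(2*x**2*exp(4*x)) dx by parts with u = x**2, dv = (2*exp(4*x)) dx, so v = exp(4*x)/2: now x**2*exp(4*x)/2 + ∫(-x*exp(4*x)) dx.
Step 2. Integrate ∫(-x*exp(4*x)) dx by parts with u = x, dv = (-exp(4*x)) dx, so v = -exp(4*x)/4: now x**2*exp(4*x)/2 - x*exp(4*x)/4 + ∫(exp(4*x)/4) dx.
Step 3. Evaluate the standard form: now x**2*exp(4*x)/2 - x*exp(4*x)/4 + exp(4*x)/16.
Answer: x**2*exp(4*x)/2 - x*exp(4*x)/4 + exp(4*x)/16.


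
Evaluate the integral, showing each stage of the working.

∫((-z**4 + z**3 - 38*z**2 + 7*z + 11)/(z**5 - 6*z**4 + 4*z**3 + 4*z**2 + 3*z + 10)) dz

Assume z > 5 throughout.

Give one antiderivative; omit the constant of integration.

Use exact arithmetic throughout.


Step 1. Decompose ∫((-z**4 + z**3 - 38*z**2 + 7*z + 11)/(z**5 - 6*z**4 + 4*z**3 + 4*z**2 + 3*z + 10)) dz by partial fractions, (-z**4 + z**3 - 38*z**2 + 7*z + 11)/(z**5 - 6*z**4 + 4*z**3 + 4*z**2 + 3*z + 10) = 3/(z**2 + 1) - 1/(z + 1) + 3/(z - 2) - 3/(z - 5): now ∫(-3/(z - 5)) dz + ∫(3/(z - 2)) dz + ∫(-1/(z + 1)) dz + ∫(3/(z**2 + 1)) dz.
Step 2. Evaluate the standard form [assuming z > -1]: now -log(z + 1) + ∫(-3/(z - 5)) dz + ∫(3/(z - 2)) dz + ∫(3/(z**2 + 1)) dz.
Step 3. Evaluate the standard form [assuming z > 5]: now -3*log(z - 5) - log(z + 1) + ∫(3/(z - 2)) dz + ∫(3/(z**2 + 1)) dz.
Step 4. Evaluate the standard form [assuming z > 2]: now -3*log(z - 5) + 3*log(z - 2) - log(z + 1) + ∫(3/(z**2 + 1)) dz.
Step 5. Evaluate the standard form: now -3*log(z - 5) + 3*log(z - 2) - log(z + 1) + 3*atan(z).
Answer: -3*log(z - 5) + 3*log(z - 2) - log(z + 1) + 3*atan(z).


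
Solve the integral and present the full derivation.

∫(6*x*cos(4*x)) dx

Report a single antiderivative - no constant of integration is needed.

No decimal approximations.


Step 1. Integrate ∫(6*x*cos(4*x)) dx by parts with u = x, dv = (6*cos(4*x)) dx, so v = 3*sin(4*x)/2: now 3*x*sin(4*x)/2 + ∫(-3*sin(4*x)/2) dx.
Step 2. Evaluate the standard form: now 3*x*sin(4*x)/2 + 3*cos(4*x)/8.
Answer: 3*x*sin(4*x)/2 + 3*cos(4*x)/8.


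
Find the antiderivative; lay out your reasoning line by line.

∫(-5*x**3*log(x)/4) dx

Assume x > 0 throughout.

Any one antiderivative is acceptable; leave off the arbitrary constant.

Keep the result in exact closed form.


Step 1. Integrate ∫(-5*x**3*log(x)/4) dx by parts with u = log(x), dv = (-5*x**3/4) dx, so v = -5*x**4/16 [assuming x > 0]: now -5*x**4*log(x)/16 + ∫(5*x**3/16) dx.
Step 2. Evaluate the standard form: now -5*x**4*log(x)/16 + 5*x**4/64.
Answer: -5*x**4*log(x)/16 + 5*x**4/64.


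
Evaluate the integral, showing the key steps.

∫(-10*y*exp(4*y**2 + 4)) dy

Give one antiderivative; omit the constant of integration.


Step 1. Substitute u = y**2 + 1, turning ∫(-10*y*exp(4*y**2 + 4)) dy into ∫(-5*exp(4*u)) du: now ∫(-5*exp(4*u)) du.
Step 2. Evaluate the standard form: now -5*exp(4*u)/4.
Step 3. Substitute back u = y**2 + 1: now -5*exp(4*y**2 + 4)/4.
Answer: -5*exp(4*y**2 + 4)/4.


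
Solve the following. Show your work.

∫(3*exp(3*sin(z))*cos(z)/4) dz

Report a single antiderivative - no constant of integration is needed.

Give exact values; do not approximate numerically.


Step 1. Substitute u = sin(z), turning ∫(3*exp(3*sin(z))*cos(z)/4) dz into ∫(3*exp(3*u)/4) du: now ∫(3*exp(3*u)/4) du.
Step 2. Evaluate the standard form: now exp(3*u)/4.
Step 3. Substitute back u = sin(z): now exp(3*sin(z))/4.
Answer: exp(3*sin(z))/4.


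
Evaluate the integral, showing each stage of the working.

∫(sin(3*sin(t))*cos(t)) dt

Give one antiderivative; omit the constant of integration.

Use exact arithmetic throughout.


Step 1. Substitute u = sin(t), turning ∫(sin(3*sin(t))*cos(t)) dt into ∫(sin(3*u)) du: now ∫(sin(3*u)) du.
Step 2. Evaluate the standard form: now -cos(3*u)/3.
Step 3. Substitute back u = sin(t): now -cos(3*sin(t))/3.
Answer: -cos(3*sin(t))/3.


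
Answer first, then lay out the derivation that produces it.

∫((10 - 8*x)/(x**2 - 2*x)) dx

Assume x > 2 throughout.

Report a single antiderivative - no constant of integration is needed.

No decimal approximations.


The answer is -5*log(x) - 3*log(x - 2).
Step 1. Decompose ∫((10 - 8*x)/(x**2 - 2*x)) dx by partial fractions, (10 - 8*x)/(x**2 - 2*x) = -3/(x - 2) - 5/x: now ∫(-5/x) dx + ∫(-3/(x - 2)) dx.
Step 2. Evaluate the standard form [assuming x > 0]: now -5*log(x) + ∫(-3/(x - 2)) dx.
Step 3. Evaluate the standard form [assuming x > 2]: now -5*log(x) - 3*log(x - 2).
Answer: -5*log(x) - 3*log(x - 2).


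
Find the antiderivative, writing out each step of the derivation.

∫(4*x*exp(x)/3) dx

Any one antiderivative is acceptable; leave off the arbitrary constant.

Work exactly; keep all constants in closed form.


Step 1. Integrate ∫(4*x*exp(x)/3) dx by parts with u = x, dv = (4*exp(x)/3) dx, so v = 4*exp(x)/3: now 4*x*exp(x)/3 + ∫(-4*exp(x)/3) dx.
Step 2. Evaluate the standard form: now 4*x*exp(x)/3 - 4*exp(x)/3.
Answer: 4*x*exp(x)/3 - 4*exp(x)/3.


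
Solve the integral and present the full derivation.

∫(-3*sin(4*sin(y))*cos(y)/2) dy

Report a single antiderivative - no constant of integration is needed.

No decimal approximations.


Step 1. Substitute u = sin(y), turning ∫(-3*sin(4*sin(y))*cos(y)/2) dy into ∫(-3*sin(4*u)/2) du: now ∫(-3*sin(4*u)/2) du.
Step 2. Evaluate the standard form: now 3*cos(4*u)/8.
Step 3. Substitute back u = sin(y): now 3*cos(4*sin(y))/8.
Answer: 3*cos(4*sin(y))/8.


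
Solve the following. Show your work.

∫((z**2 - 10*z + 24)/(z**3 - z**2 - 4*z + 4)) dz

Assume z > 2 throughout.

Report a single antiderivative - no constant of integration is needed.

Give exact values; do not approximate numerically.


Step 1. Decompose ∫((z**2 - 10*z + 24)/(z**3 - z**2 - 4*z + 4)) dz by partial fractions, (z**2 - 10*z + 24)/(z**3 - z**2 - 4*z + 4) = 4/(z + 2) - 5/(z - 1) + 2/(z - 2): now ∫(2/(z - 2)) dz + ∫(-5/(z - 1)) dz + ∫(4/(z + 2)) dz.
Step 2. Evaluate the standard form [assuming z > 1]: now -5*log(z - 1) + ∫(2/(z - 2)) dz + ∫(4/(z + 2)) dz.
Step 3. Evaluate the standard form [assuming z > -2]: now -5*log(z - 1) + 4*log(z + 2) + ∫(2/(z - 2)) dz.
Step 4. Evaluate the standard form [assuming z > 2]: now 2*log(z - 2) - 5*log(z - 1) + 4*log(z + 2).
Answer: 2*log(z - 2) - 5*log(z - 1) + 4*log(z + 2).


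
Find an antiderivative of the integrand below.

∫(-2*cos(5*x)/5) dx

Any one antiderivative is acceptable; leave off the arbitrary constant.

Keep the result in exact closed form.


Answer: -2*sin(5*x)/25.


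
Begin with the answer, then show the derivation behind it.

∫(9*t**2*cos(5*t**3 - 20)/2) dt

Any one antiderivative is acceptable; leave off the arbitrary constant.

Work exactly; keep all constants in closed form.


The answer is 3*sin(5*t**3 - 20)/10.
Step 1. Substitute u = t**3 - 4, turning ∫(9*t**2*cos(5*t**3 - 20)/2) dt into ∫(3*cos(5*u)/2) du: now ∫(3*cos(5*u)/2) du.
Step 2. Evaluate the standard form: now 3*sin(5*u)/10.
Step 3. Substitute back u = t**3 - 4: now 3*sin(5*t**3 - 20)/10.
Answer: 3*sin(5*t**3 - 20)/10.


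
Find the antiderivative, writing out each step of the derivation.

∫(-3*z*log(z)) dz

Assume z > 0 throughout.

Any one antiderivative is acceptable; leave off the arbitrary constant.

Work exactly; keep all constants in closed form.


Step 1. Integrate ∫(-3*z*log(z)) dz by parts with u = log(z), dv = (-3*z) dz, so v = -3*z**2/2 [assuming z > 0]: now -3*z**2*log(z)/2 + ∫(3*z/2) dz.
Step 2. Evaluate the standard form: now -3*z**2*log(z)/2 + 3*z**2/4.
Answer: -3*z**2*log(z)/2 + 3*z**2/4.


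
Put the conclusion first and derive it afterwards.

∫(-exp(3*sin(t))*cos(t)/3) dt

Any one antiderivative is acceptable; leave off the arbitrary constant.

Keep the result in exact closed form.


The answer is -exp(3*sin(t))/9.
Step 1. Substitute u = sin(t), turning ∫(-exp(3*sin(t))*cos(t)/3) dt into ∫(-exp(3*u)/3) du: now ∫(-exp(3*u)/3) du.
Step 2. Evaluate the standard form: now -exp(3*u)/9.
Step 3. Substitute back u = sin(t): now -exp(3*sin(t))/9.
Answer: -exp(3*sin(t))/9.


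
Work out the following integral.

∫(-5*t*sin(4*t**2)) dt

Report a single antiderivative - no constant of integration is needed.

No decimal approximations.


Answer: 5*cos(4*t**2)/8.


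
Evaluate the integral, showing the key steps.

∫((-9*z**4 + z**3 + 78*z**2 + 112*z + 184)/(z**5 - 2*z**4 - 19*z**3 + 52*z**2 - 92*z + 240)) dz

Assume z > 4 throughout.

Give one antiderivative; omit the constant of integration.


Step 1. Decompose ∫((-9*z**4 + z**3 + 78*z**2 + 112*z + 184)/(z**5 - 2*z**4 - 19*z**3 + 52*z**2 - 92*z + 240)) dz by partial fractions, (-9*z**4 + z**3 + 78*z**2 + 112*z + 184)/(z**5 - 2*z**4 - 19*z**3 + 52*z**2 - 92*z + 240) = -4/(z**2 + 4) - 2/(z + 5) - 5/(z - 3) - 2/(z - 4): now ∫(-2/(z - 4)) dz + ∫(-5/(z - 3)) dz + ∫(-2/(z + 5)) dz + ∫(-4/(z**2 + 4)) dz.
Step 2. Evaluate the standard form [assuming z > 4]: now -2*log(z - 4) + ∫(-5/(z - 3)) dz + ∫(-2/(z + 5)) dz + ∫(-4/(z**2 + 4)) dz.
Step 3. Evaluate the standard form [assuming z > 3]: now -2*log(z - 4) - 5*log(z - 3) + ∫(-2/(z + 5)) dz + ∫(-4/(z**2 + 4)) dz.
Step 4. Evaluate the standard form [assuming z > -5]: now -2*log(z - 4) - 5*log(z - 3) - 2*log(z + 5) + ∫(-4/(z**2 + 4)) dz.
Step 5. Evaluate the standard form: now -2*log(z - 4) - 5*log(z - 3) - 2*log(z + 5) - 2*atan(z/2).
Answer: -2*log(z - 4) - 5*log(z - 3) - 2*log(z + 5) - 2*atan(z/2).


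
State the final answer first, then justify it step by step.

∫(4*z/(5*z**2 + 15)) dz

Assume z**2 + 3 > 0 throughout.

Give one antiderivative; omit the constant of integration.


The answer is 2*log(z**2 + 3)/5.
Step 1. Substitute u = z**2 + 3, turning ∫(4*z/(5*z**2 + 15)) dz into ∫(2/(5*u)) du: now ∫(2/(5*u)) du.
Step 2. Evaluate the standard form [assuming u > 0]: now 2*log(u)/5.
Step 3. Substitute back u = z**2 + 3: now 2*log(z**2 + 3)/5.
Answer: 2*log(z**2 + 3)/5.


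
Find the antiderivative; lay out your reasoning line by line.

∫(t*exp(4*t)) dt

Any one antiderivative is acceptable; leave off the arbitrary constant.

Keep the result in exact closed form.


Step 1. Integrate ∫(t*exp(4*t)) dt by parts with u = t, dv = (exp(4*t)) dt, so v = exp(4*t)/4: now t*exp(4*t)/4 + ∫(-exp(4*t)/4) dt.
Step 2. Evaluate the standard form: now t*exp(4*t)/4 - exp(4*t)/16.
Answer: t*exp(4*t)/4 - exp(4*t)/16.


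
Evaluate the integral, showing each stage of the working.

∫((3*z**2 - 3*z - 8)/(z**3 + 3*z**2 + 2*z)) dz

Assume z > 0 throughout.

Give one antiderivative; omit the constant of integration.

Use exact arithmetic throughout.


Step 1. Decompose ∫((3*z**2 - 3*z - 8)/(z**3 + 3*z**2 + 2*z)) dz by partial fractions, (3*z**2 - 3*z - 8)/(z**3 + 3*z**2 + 2*z) = 5/(z + 2) + 2/(z + 1) - 4/z: now ∫(-4/z) dz + ∫(2/(z + 1)) dz + ∫(5/(z + 2)) dz.
Step 2. Evaluate the standard form [assuming z > -2]: now 5*log(z + 2) + ∫(-4/z) dz + ∫(2/(z + 1)) dz.
Step 3. Evaluate the standard form [assuming z > 0]: now -4*log(z) + 5*log(z + 2) + ∫(2/(z + 1)) dz.
Step 4. Evaluate the standard form [assuming z > -1]: now -4*log(z) + 2*log(z + 1) + 5*log(z + 2).
Answer: -4*log(z) + 2*log(z + 1) + 5*log(z + 2).


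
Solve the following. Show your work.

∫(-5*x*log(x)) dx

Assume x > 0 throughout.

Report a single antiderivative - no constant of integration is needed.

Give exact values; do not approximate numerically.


Step 1. Integrate ∫(-5*x*log(x)) dx by parts with u = log(x), dv = (-5*x) dx, so v = -5*x**2/2 [assuming x > 0]: now -5*x**2*log(x)/2 + ∫(5*x/2) dx.
Step 2. Evaluate the standard form: now -5*x**2*log(x)/2 + 5*x**2/4.
Answer: -5*x**2*log(x)/2 + 5*x**2/4.


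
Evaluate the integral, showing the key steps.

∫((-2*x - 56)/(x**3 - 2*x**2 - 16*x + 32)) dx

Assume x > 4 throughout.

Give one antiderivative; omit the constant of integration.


Step 1. Decompose ∫((-2*x - 56)/(x**3 - 2*x**2 - 16*x + 32)) dx by partial fractions, (-2*x - 56)/(x**3 - 2*x**2 - 16*x + 32) = -1/(x + 4) + 5/(x - 2) - 4/(x - 4): now ∫(-4/(x - 4)) dx + ∫(5/(x - 2)) dx + ∫(-1/(x + 4)) dx.
Step 2. Evaluate the standard form [assuming x > -4]: now -log(x + 4) + ∫(-4/(x - 4)) dx + ∫(5/(x - 2)) dx.
Step 3. Evaluate the standard form [assuming x > 2]: now 5*log(x - 2) - log(x + 4) + ∫(-4/(x - 4)) dx.
Step 4. Evaluate the standard form [assuming x > 4]: now -4*log(x - 4) + 5*log(x - 2) - log(x + 4).
Answer: -4*log(x - 4) + 5*log(x - 2) - log(x + 4).


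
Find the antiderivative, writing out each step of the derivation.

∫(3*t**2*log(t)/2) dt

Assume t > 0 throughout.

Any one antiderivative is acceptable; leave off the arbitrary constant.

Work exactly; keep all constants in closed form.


Step 1. Integrate ∫(3*t**2*log(t)/2) dt by parts with u = log(t), dv = (3*t**2/2) dt, so v = t**3/2 [assuming t > 0]: now t**3*log(t)/2 + ∫(-t**2/2) dt.
Step 2. Evaluate the standard form: now t**3*log(t)/2 - t**3/6.
Answer: t**3*log(t)/2 - t**3/6.


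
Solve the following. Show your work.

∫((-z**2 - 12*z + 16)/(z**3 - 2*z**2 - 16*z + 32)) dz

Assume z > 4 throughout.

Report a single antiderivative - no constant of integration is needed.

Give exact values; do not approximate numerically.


Step 1. Decompose ∫((-z**2 - 12*z + 16)/(z**3 - 2*z**2 - 16*z + 32)) dz by partial fractions, (-z**2 - 12*z + 16)/(z**3 - 2*z**2 - 16*z + 32) = 1/(z + 4) + 1/(z - 2) - 3/(z - 4): now ∫(-3/(z - 4)) dz + ∫(1/(z - 2)) dz + ∫(1/(z + 4)) dz.
Step 2. Evaluate the standard form [assuming z > 2]: now log(z - 2) + ∫(-3/(z - 4)) dz + ∫(1/(z + 4)) dz.
Step 3. Evaluate the standard form [assuming z > -4]: now log(z - 2) + log(z + 4) + ∫(-3/(z - 4)) dz.
Step 4. Evaluate the standard form [assuming z > 4]: now -3*log(z - 4) + log(z - 2) + log(z + 4).
Answer: -3*log(z - 4) + log(z - 2) + log(z + 4).


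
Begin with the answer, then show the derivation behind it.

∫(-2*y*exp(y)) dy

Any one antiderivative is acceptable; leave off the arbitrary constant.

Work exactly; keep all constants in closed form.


The answer is -2*y*exp(y) + 2*exp(y).
Step 1. Integrate ∫(-2*y*exp(y)) dy by parts with u = y, dv = (-2*exp(y)) dy, so v = -2*exp(y): now -2*y*exp(y) + ∫(2*exp(y)) dy.
Step 2. Evaluate the standard form: now -2*y*exp(y) + 2*exp(y).
Answer: -2*y*exp(y) + 2*exp(y).


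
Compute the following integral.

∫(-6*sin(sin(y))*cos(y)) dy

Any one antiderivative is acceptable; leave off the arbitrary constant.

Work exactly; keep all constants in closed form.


Answer: 6*cos(sin(y)).


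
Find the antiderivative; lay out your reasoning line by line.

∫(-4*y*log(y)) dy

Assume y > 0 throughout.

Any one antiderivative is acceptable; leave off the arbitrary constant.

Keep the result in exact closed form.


Step 1. Integrate ∫(-4*y*log(y)) dy by parts with u = log(y), dv = (-4*y) dy, so v = -2*y**2 [assuming y > 0]: now -2*y**2*log(y) + ∫(2*y) dy.
Step 2. Evaluate the standard form: now -2*y**2*log(y) + y**2.
Answer: -2*y**2*log(y) + y**2.


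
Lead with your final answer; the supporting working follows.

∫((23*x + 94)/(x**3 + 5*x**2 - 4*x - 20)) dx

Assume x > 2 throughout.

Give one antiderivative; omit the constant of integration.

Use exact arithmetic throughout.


The answer is 5*log(x - 2) - 4*log(x + 2) - log(x + 5).
Step 1. Decompose ∫((23*x + 94)/(x**3 + 5*x**2 - 4*x - 20)) dx by partial fractions, (23*x + 94)/(x**3 + 5*x**2 - 4*x - 20) = -1/(x + 5) - 4/(x + 2) + 5/(x - 2): now ∫(5/(x - 2)) dx + ∫(-4/(x + 2)) dx + ∫(-1/(x + 5)) dx.
Step 2. Evaluate the standard form [assuming x > 2]: now 5*log(x - 2) + ∫(-4/(x + 2)) dx + ∫(-1/(x + 5)) dx.
Step 3. Evaluate the standard form [assuming x > -2]: now 5*log(x - 2) - 4*log(x + 2) + ∫(-1/(x + 5)) dx.
Step 4. Evaluate the standard form [assuming x > -5]: now 5*log(x - 2) - 4*log(x + 2) - log(x + 5).
Answer: 5*log(x - 2) - 4*log(x + 2) - log(x + 5).


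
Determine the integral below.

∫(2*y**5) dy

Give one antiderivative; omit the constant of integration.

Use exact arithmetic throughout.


Answer: y**6/3.


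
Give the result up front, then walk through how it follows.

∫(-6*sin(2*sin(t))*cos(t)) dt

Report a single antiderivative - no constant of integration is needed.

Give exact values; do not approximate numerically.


The answer is 3*cos(2*sin(t)).
Step 1. Substitute u = sin(t), turning ∫(-6*sin(2*sin(t))*cos(t)) dt into ∫(-6*sin(2*u)) du: now ∫(-6*sin(2*u)) du.
Step 2. Evaluate the standard form: now 3*cos(2*u).
Step 3. Substitute back u = sin(t): now 3*cos(2*sin(t)).
Answer: 3*cos(2*sin(t)).


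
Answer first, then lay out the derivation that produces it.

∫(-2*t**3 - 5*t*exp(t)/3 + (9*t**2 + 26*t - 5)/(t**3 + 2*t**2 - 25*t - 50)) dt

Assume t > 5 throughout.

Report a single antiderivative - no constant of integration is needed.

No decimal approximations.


The answer is -t**4/2 - 5*t*exp(t)/3 + 5*exp(t)/3 + 5*log(t - 5) + log(t + 2) + 3*log(t + 5).
Step 1. Rewrite: now ∫(-2*t**3) dt + ∫(-5*t*exp(t)/3) dt + ∫((9*t**2 + 26*t - 5)/(t**3 + 2*t**2 - 25*t - 50)) dt.
Step 2. Evaluate the standard form: now -t**4/2 + ∫(-5*t*exp(t)/3) dt + ∫((9*t**2 + 26*t - 5)/(t**3 + 2*t**2 - 25*t - 50)) dt.
Step 3. Decompose ∫((9*t**2 + 26*t - 5)/(t**3 + 2*t**2 - 25*t - 50)) dt by partial fractions, (9*t**2 + 26*t - 5)/(t**3 + 2*t**2 - 25*t - 50) = 3/(t + 5) + 1/(t + 2) + 5/(t - 5): now -t**4/2 + ∫(-5*t*exp(t)/3) dt + ∫(5/(t - 5)) dt + ∫(1/(t + 2)) dt + ∫(3/(t + 5)) dt.
Step 4. Evaluate the standard form [assuming t > -2]: now -t**4/2 + log(t + 2) + ∫(-5*t*exp(t)/3) dt + ∫(5/(t - 5)) dt + ∫(3/(t + 5)) dt.
Step 5. Evaluate the standard form [assuming t > 5]: now -t**4/2 + 5*log(t - 5) + log(t + 2) + ∫(-5*t*exp(t)/3) dt + ∫(3/(t + 5)) dt.
Step 6. Evaluate the standard form [assuming t > -5]: now -t**4/2 + 5*log(t - 5) + log(t + 2) + 3*log(t + 5) + ∫(-5*t*exp(t)/3) dt.
Step 7. Integrate ∫(-5*t*exp(t)/3) dt by parts with u = t, dv = (-5*exp(t)/3) dt, so v = -5*exp(t)/3: now -t**4/2 - 5*t*exp(t)/3 + 5*log(t - 5) + log(t + 2) + 3*log(t + 5) + ∫(5*exp(t)/3) dt.
Step 8. Evaluate the standard form: now -t**4/2 - 5*t*exp(t)/3 + 5*exp(t)/3 + 5*log(t - 5) + log(t + 2) + 3*log(t + 5).
Answer: -t**4/2 - 5*t*exp(t)/3 + 5*exp(t)/3 + 5*log(t - 5) + log(t + 2) + 3*log(t + 5).


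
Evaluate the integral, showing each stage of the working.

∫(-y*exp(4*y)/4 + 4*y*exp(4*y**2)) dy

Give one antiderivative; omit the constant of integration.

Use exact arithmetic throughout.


Step 1. Rewrite: now ∫(-y*exp(4*y)/4) dy + ∫(4*y*exp(4*y**2)) dy.
Step 2. Integrate ∫(-y*exp(4*y)/4) dy by parts with u = y, dv = (-exp(4*y)/4) dy, so v = -exp(4*y)/16: now -y*exp(4*y)/16 + ∫(4*y*exp(4*y**2)) dy + ∫(exp(4*y)/16) dy.
Step 3. Evaluate the standard form: now -y*exp(4*y)/16 + exp(4*y)/64 + ∫(4*y*exp(4*y**2)) dy.
Step 4. Substitute u = y**2, turning ∫(4*y*exp(4*y**2)) dy into ∫(2*exp(4*u)) du: now -y*exp(4*y)/16 + exp(4*y)/64 + ∫(2*exp(4*u)) du.
Step 5. Evaluate the standard form: now -y*exp(4*y)/16 + exp(4*u)/2 + exp(4*y)/64.
Step 6. Substitute back u = y**2: now -y*exp(4*y)/16 + exp(4*y)/64 + exp(4*y**2)/2.
Answer: -y*exp(4*y)/16 + exp(4*y)/64 + exp(4*y**2)/2.


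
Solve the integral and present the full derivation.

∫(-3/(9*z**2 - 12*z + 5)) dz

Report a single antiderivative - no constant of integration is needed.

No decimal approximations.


Step 1. Substitute u = 2 - 3*z, turning ∫(-3/(9*z**2 - 12*z + 5)) dz into ∫(1/(u**2 + 1)) du: now ∫(1/(u**2 + 1)) du.
Step 2. Evaluate the standard form: now atan(u).
Step 3. Substitute back u = 2 - 3*z: now -atan(3*z - 2).
Answer: -atan(3*z - 2).


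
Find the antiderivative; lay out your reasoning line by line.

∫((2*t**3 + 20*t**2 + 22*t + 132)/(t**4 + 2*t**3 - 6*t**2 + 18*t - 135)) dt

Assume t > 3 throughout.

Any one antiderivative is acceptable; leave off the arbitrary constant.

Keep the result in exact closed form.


Step 1. Decompose ∫((2*t**3 + 20*t**2 + 22*t + 132)/(t**4 + 2*t**3 - 6*t**2 + 18*t - 135)) dt by partial fractions, (2*t**3 + 20*t**2 + 22*t + 132)/(t**4 + 2*t**3 - 6*t**2 + 18*t - 135) = 2/(t**2 + 9) - 1/(t + 5) + 3/(t - 3): now ∫(3/(t - 3)) dt + ∫(-1/(t + 5)) dt + ∫(2/(t**2 + 9)) dt.
Step 2. Evaluate the standard form [assuming t > 3]: now 3*log(t - 3) + ∫(-1/(t + 5)) dt + ∫(2/(t**2 + 9)) dt.
Step 3. Evaluate the standard form [assuming t > -5]: now 3*log(t - 3) - log(t + 5) + ∫(2/(t**2 + 9)) dt.
Step 4. Evaluate the standard form: now 3*log(t - 3) - log(t + 5) + 2*atan(t/3)/3.
Answer: 3*log(t - 3) - log(t + 5) + 2*atan(t/3)/3.


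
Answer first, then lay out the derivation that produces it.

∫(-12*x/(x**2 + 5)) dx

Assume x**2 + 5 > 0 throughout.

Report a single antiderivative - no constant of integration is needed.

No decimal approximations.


The answer is -6*log(x**2 + 5).
Step 1. Substitute u = x**2 + 5, turning ∫(-12*x/(x**2 + 5)) dx into ∫(-6/u) du: now ∫(-6/u) du.
Step 2. Evaluate the standard form [assuming u > 0]: now -6*log(u).
Step 3. Substitute back u = x**2 + 5: now -6*log(x**2 + 5).
Answer: -6*log(x**2 + 5).


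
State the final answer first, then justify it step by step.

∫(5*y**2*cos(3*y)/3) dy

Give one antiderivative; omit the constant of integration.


The answer is 5*y**2*sin(3*y)/9 + 10*y*cos(3*y)/27 - 10*sin(3*y)/81.
Step 1. Integrate ∫(5*y**2*cos(3*y)/3) dy by parts with u = y**2, dv = (5*cos(3*y)/3) dy, so v = 5*sin(3*y)/9: now 5*y**2*sin(3*y)/9 + ∫(-10*y*sin(3*y)/9) dy.
Step 2. Integrate ∫(-10*y*sin(3*y)/9) dy by parts with u = y, dv = (-10*sin(3*y)/9) dy, so v = 10*cos(3*y)/27: now 5*y**2*sin(3*y)/9 + 10*y*cos(3*y)/27 + ∫(-10*cos(3*y)/27) dy.
Step 3. Evaluate the standard form: now 5*y**2*sin(3*y)/9 + 10*y*cos(3*y)/27 - 10*sin(3*y)/81.
Answer: 5*y**2*sin(3*y)/9 + 10*y*cos(3*y)/27 - 10*sin(3*y)/81.


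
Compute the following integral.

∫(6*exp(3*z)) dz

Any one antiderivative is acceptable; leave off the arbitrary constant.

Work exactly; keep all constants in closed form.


Answer: 2*exp(3*z).


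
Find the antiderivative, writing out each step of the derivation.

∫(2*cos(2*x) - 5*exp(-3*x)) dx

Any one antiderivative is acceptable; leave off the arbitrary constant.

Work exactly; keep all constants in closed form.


Step 1. Rewrite: now ∫(-5*exp(-3*x)) dx + ∫(2*cos(2*x)) dx.
Step 2. Evaluate the standard form: now sin(2*x) + ∫(-5*exp(-3*x)) dx.
Step 3. Evaluate the standard form: now sin(2*x) + 5*exp(-3*x)/3.
Answer: sin(2*x) + 5*exp(-3*x)/3.


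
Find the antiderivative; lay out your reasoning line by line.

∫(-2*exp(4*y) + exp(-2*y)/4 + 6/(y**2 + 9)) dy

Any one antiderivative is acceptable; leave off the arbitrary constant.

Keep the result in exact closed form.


Step 1. Rewrite: now ∫(6/(y**2 + 9)) dy + ∫(exp(-2*y)/4) dy + ∫(-2*exp(4*y)) dy.
Step 2. Evaluate the standard form: now -exp(4*y)/2 + ∫(6/(y**2 + 9)) dy + ∫(exp(-2*y)/4) dy.
Step 3. Evaluate the standard form: now -exp(4*y)/2 + 2*atan(y/3) + ∫(exp(-2*y)/4) dy.
Step 4. Evaluate the standard form: now -exp(4*y)/2 + 2*atan(y/3) - exp(-2*y)/8.
Answer: -exp(4*y)/2 + 2*atan(y/3) - exp(-2*y)/8.


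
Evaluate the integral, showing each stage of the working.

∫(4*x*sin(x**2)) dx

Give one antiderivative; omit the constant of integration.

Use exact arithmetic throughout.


Step 1. Substitute u = x**2, turning ∫(4*x*sin(x**2)) dx into ∫(2*sin(u)) du: now ∫(2*sin(u)) du.
Step 2. Evaluate the standard form: now -2*cos(u).
Step 3. Substitute back u = x**2: now -2*cos(x**2).
Answer: -2*cos(x**2).


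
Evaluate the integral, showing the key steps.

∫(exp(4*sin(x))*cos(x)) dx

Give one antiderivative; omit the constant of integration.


Step 1. Substitute u = sin(x), turning ∫(exp(4*sin(x))*cos(x)) dx into ∫(exp(4*u)) du: now ∫(exp(4*u)) du.
Step 2. Evaluate the standard form: now exp(4*u)/4.
Step 3. Substitute back u = sin(x): now exp(4*sin(x))/4.
Answer: exp(4*sin(x))/4.


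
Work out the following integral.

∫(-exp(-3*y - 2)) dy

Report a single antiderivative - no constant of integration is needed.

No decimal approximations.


Answer: exp(-3*y - 2)/3.


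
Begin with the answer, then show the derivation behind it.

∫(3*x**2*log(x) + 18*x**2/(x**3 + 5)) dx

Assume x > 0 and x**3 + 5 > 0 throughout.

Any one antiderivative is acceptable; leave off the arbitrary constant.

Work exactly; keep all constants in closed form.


The answer is x**3*log(x) - x**3/3 + 6*log(x**3 + 5).
Step 1. Rewrite: now ∫(18*x**2/(x**3 + 5)) dx + ∫(3*x**2*log(x)) dx.
Step 2. Integrate ∫(3*x**2*log(x)) dx by parts with u = log(x), dv = (3*x**2) dx, so v = x**3 [assuming x > 0]: now x**3*log(x) + ∫(-x**2) dx + ∫(18*x**2/(x**3 + 5)) dx.
Step 3. Evaluate the standard form: now x**3*log(x) - x**3/3 + ∫(18*x**2/(x**3 + 5)) dx.
Step 4. Substitute u = x**3 + 5, turning ∫(18*x**2/(x**3 + 5)) dx into ∫(6/u) du: now x**3*log(x) - x**3/3 + ∫(6/u) du.
Step 5. Evaluate the standard form [assuming u > 0]: now x**3*log(x) - x**3/3 + 6*log(u).
Step 6. Substitute back u = x**3 + 5: now x**3*log(x) - x**3/3 + 6*log(x**3 + 5).
Answer: x**3*log(x) - x**3/3 + 6*log(x**3 + 5).


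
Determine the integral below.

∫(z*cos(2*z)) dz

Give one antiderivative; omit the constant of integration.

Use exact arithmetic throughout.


Answer: z*sin(2*z)/2 + cos(2*z)/4.


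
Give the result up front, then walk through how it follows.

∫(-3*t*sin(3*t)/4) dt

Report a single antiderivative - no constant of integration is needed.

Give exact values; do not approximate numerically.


The answer is t*cos(3*t)/4 - sin(3*t)/12.
Step 1. Integrate ∫(-3*t*sin(3*t)/4) dt by parts with u = t, dv = (-3*sin(3*t)/4) dt, so v = cos(3*t)/4: now t*cos(3*t)/4 + ∫(-cos(3*t)/4) dt.
Step 2. Evaluate the standard form: now t*cos(3*t)/4 - sin(3*t)/12.
Answer: t*cos(3*t)/4 - sin(3*t)/12.


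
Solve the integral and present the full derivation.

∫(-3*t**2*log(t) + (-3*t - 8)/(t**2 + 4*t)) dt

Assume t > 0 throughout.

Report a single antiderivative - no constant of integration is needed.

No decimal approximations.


Step 1. Rewrite: now ∫(-3*t**2*log(t)) dt + ∫((-3*t - 8)/(t**2 + 4*t)) dt.
Step 2. Integrate ∫(-3*t**2*log(t)) dt by parts with u = log(t), dv = (-3*t**2) dt, so v = -t**3 [assuming t > 0]: now -t**3*log(t) + ∫(t**2) dt + ∫((-3*t - 8)/(t**2 + 4*t)) dt.
Step 3. Evaluate the standard form: now -t**3*log(t) + t**3/3 + ∫((-3*t - 8)/(t**2 + 4*t)) dt.
Step 4. Decompose ∫((-3*t - 8)/(t**2 + 4*t)) dt by partial fractions, (-3*t - 8)/(t**2 + 4*t) = -1/(t + 4) - 2/t: now -t**3*log(t) + t**3/3 + ∫(-2/t) dt + ∫(-1/(t + 4)) dt.
Step 5. Evaluate the standard form [assuming t > 0]: now -t**3*log(t) + t**3/3 - 2*log(t) + ∫(-1/(t + 4)) dt.
Step 6. Evaluate the standard form [assuming t > -4]: now -t**3*log(t) + t**3/3 - 2*log(t) - log(t + 4).
Answer: -t**3*log(t) + t**3/3 - 2*log(t) - log(t + 4).


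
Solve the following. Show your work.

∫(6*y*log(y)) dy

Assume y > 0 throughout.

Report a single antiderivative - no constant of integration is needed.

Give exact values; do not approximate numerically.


Step 1. Integrate ∫(6*y*log(y)) dy by parts with u = log(y), dv = (6*y) dy, so v = 3*y**2 [assuming y > 0]: now 3*y**2*log(y) + ∫(-3*y) dy.
Step 2. Evaluate the standard form: now 3*y**2*log(y) - 3*y**2/2.
Answer: 3*y**2*log(y) - 3*y**2/2.


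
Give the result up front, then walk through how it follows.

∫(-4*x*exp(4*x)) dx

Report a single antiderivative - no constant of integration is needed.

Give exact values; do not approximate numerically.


The answer is -x*exp(4*x) + exp(4*x)/4.
Step 1. Integrate ∫(-4*x*exp(4*x)) dx by parts with u = x, dv = (-4*exp(4*x)) dx, so v = -exp(4*x): now -x*exp(4*x) + ∫(exp(4*x)) dx.
Step 2. Evaluate the standard form: now -x*exp(4*x) + exp(4*x)/4.
Answer: -x*exp(4*x) + exp(4*x)/4.


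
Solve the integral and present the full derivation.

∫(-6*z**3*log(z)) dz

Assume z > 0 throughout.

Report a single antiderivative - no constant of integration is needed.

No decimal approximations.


Step 1. Integrate ∫(-6*z**3*log(z)) dz by parts with u = log(z), dv = (-6*z**3) dz, so v = -3*z**4/2 [assuming z > 0]: now -3*z**4*log(z)/2 + ∫(3*z**3/2) dz.
Step 2. Evaluate the standard form: now -3*z**4*log(z)/2 + 3*z**4/8.
Answer: -3*z**4*log(z)/2 + 3*z**4/8.


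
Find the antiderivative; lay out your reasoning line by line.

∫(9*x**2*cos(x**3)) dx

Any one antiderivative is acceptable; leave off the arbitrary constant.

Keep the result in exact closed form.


Step 1. Substitute u = x**3, turning ∫(9*x**2*cos(x**3)) dx into ∫(3*cos(u)) du: now ∫(3*cos(u)) du.
Step 2. Evaluate the standard form: now 3*sin(u).
Step 3. Substitute back u = x**3: now 3*sin(x**3).
Answer: 3*sin(x**3).


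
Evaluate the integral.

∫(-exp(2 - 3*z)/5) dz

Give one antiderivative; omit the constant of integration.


Answer: exp(2 - 3*z)/15.


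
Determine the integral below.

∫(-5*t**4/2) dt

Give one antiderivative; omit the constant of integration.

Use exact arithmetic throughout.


Answer: -t**5/2.


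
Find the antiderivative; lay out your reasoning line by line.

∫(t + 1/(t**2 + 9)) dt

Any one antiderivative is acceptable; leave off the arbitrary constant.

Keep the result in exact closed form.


Step 1. Rewrite: now ∫(t) dt + ∫(1/(t**2 + 9)) dt.
Step 2. Evaluate the standard form: now t**2/2 + ∫(1/(t**2 + 9)) dt.
Step 3. Evaluate the standard form: now t**2/2 + atan(t/3)/3.
Answer: t**2/2 + atan(t/3)/3.


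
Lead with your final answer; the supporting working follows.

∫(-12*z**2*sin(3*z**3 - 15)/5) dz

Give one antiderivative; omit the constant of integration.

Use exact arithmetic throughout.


The answer is 4*cos(3*z**3 - 15)/15.
Step 1. Substitute u = z**3 - 5, turning ∫(-12*z**2*sin(3*z**3 - 15)/5) dz into ∫(-4*sin(3*u)/5) du: now ∫(-4*sin(3*u)/5) du.
Step 2. Evaluate the standard form: now 4*cos(3*u)/15.
Step 3. Substitute back u = z**3 - 5: now 4*cos(3*z**3 - 15)/15.
Answer: 4*cos(3*z**3 - 15)/15.


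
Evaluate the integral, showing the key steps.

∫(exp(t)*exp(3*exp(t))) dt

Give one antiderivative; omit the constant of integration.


Step 1. Substitute u = exp(t), turning ∫(exp(t)*exp(3*exp(t))) dt into ∫(exp(3*u)) du: now ∫(exp(3*u)) du.
Step 2. Evaluate the standard form: now exp(3*u)/3.
Step 3. Substitute back u = exp(t): now exp(3*exp(t))/3.
Answer: exp(3*exp(t))/3.


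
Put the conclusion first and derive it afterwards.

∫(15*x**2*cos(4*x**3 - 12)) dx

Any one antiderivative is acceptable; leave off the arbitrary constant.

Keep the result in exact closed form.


The answer is 5*sin(4*x**3 - 12)/4.
Step 1. Substitute u = x**3 - 3, turning ∫(15*x**2*cos(4*x**3 - 12)) dx into ∫(5*cos(4*u)) du: now ∫(5*cos(4*u)) du.
Step 2. Evaluate the standard form: now 5*sin(4*u)/4.
Step 3. Substitute back u = x**3 - 3: now 5*sin(4*x**3 - 12)/4.
Answer: 5*sin(4*x**3 - 12)/4.


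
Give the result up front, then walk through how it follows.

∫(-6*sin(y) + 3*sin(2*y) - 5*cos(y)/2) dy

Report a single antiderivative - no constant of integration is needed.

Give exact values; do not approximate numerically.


The answer is -5*sin(y)/2 + 6*cos(y) - 3*cos(2*y)/2.
Step 1. Rewrite: now ∫(-6*sin(y)) dy + ∫(3*sin(2*y)) dy + ∫(-5*cos(y)/2) dy.
Step 2. Evaluate the standard form: now 6*cos(y) + ∫(3*sin(2*y)) dy + ∫(-5*cos(y)/2) dy.
Step 3. Evaluate the standard form: now 6*cos(y) - 3*cos(2*y)/2 + ∫(-5*cos(y)/2) dy.
Step 4. Evaluate the standard form: now -5*sin(y)/2 + 6*cos(y) - 3*cos(2*y)/2.
Answer: -5*sin(y)/2 + 6*cos(y) - 3*cos(2*y)/2.


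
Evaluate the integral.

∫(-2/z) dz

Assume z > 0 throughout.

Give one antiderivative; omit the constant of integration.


Answer: -2*log(z).


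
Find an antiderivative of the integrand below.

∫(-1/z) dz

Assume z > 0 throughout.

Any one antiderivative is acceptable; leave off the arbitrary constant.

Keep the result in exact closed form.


Answer: -log(z).


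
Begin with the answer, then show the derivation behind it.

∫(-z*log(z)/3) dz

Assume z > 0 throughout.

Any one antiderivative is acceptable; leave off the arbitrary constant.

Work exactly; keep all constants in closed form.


The answer is -z**2*log(z)/6 + z**2/12.
Step 1. Integrate ∫(-z*log(z)/3) dz by parts with u = log(z), dv = (-z/3) dz, so v = -z**2/6 [assuming z > 0]: now -z**2*log(z)/6 + ∫(z/6) dz.
Step 2. Evaluate the standard form: now -z**2*log(z)/6 + z**2/12.
Answer: -z**2*log(z)/6 + z**2/12.


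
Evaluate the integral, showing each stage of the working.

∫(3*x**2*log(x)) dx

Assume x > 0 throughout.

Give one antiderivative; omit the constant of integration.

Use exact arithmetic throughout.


Step 1. Integrate ∫(3*x**2*log(x)) dx by parts with u = log(x), dv = (3*x**2) dx, so v = x**3 [assuming x > 0]: now x**3*log(x) + ∫(-x**2) dx.
Step 2. Evaluate the standard form: now x**3*log(x) - x**3/3.
Answer: x**3*log(x) - x**3/3.


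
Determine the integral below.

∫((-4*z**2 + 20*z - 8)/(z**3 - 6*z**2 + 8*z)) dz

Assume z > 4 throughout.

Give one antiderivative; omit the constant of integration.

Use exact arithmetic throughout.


Answer: -log(z) + log(z - 4) - 4*log(z - 2).


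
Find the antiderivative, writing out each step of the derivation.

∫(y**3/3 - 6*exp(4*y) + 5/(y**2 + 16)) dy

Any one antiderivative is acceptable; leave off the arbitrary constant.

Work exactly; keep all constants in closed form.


Step 1. Rewrite: now ∫(y**3/3) dy + ∫(5/(y**2 + 16)) dy + ∫(-6*exp(4*y)) dy.
Step 2. Evaluate the standard form: now -3*exp(4*y)/2 + ∫(y**3/3) dy + ∫(5/(y**2 + 16)) dy.
Step 3. Evaluate the standard form: now -3*exp(4*y)/2 + 5*atan(y/4)/4 + ∫(y**3/3) dy.
Step 4. Evaluate the standard form: now y**4/12 - 3*exp(4*y)/2 + 5*atan(y/4)/4.
Answer: y**4/12 - 3*exp(4*y)/2 + 5*atan(y/4)/4.


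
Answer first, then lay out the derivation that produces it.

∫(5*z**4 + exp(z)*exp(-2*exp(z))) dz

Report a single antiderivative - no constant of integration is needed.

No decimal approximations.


The answer is z**5 - exp(-2*exp(z))/2.
Step 1. Rewrite: now ∫(5*z**4) dz + ∫(exp(z)*exp(-2*exp(z))) dz.
Step 2. Evaluate the standard form: now z**5 + ∫(exp(z)*exp(-2*exp(z))) dz.
Step 3. Substitute u = exp(z), turning ∫(exp(z)*exp(-2*exp(z))) dz into ∫(exp(-2*u)) du: now z**5 + ∫(exp(-2*u)) du.
Step 4. Evaluate the standard form: now z**5 - exp(-2*u)/2.
Step 5. Substitute back u = exp(z): now z**5 - exp(-2*exp(z))/2.
Answer: z**5 - exp(-2*exp(z))/2.


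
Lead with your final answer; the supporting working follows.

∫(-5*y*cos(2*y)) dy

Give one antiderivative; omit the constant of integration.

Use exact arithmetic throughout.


The answer is -5*y*sin(2*y)/2 - 5*cos(2*y)/4.
Step 1. Integrate ∫(-5*y*cos(2*y)) dy by parts with u = y, dv = (-5*cos(2*y)) dy, so v = -5*sin(2*y)/2: now -5*y*sin(2*y)/2 + ∫(5*sin(2*y)/2) dy.
Step 2. Evaluate the standard form: now -5*y*sin(2*y)/2 - 5*cos(2*y)/4.
Answer: -5*y*sin(2*y)/2 - 5*cos(2*y)/4.


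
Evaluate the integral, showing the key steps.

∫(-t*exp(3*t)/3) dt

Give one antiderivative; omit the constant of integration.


Step 1. Integrate ∫(-t*exp(3*t)/3) dt by parts with u = t, dv = (-exp(3*t)/3) dt, so v = -exp(3*t)/9: now -t*exp(3*t)/9 + ∫(exp(3*t)/9) dt.
Step 2. Evaluate the standard form: now -t*exp(3*t)/9 + exp(3*t)/27.
Answer: -t*exp(3*t)/9 + exp(3*t)/27.


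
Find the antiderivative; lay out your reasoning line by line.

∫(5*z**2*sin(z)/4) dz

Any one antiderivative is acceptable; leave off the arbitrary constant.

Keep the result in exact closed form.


Step 1. Integrate ∫(5*z**2*sin(z)/4) dz by parts with u = z**2, dv = (5*sin(z)/4) dz, so v = -5*cos(z)/4: now -5*z**2*cos(z)/4 + ∫(5*z*cos(z)/2) dz.
Step 2. Integrate ∫(5*z*cos(z)/2) dz by parts with u = z, dv = (5*cos(z)/2) dz, so v = 5*sin(z)/2: now -5*z**2*cos(z)/4 + 5*z*sin(z)/2 + ∫(-5*sin(z)/2) dz.
Step 3. Evaluate the standard form: now -5*z**2*cos(z)/4 + 5*z*sin(z)/2 + 5*cos(z)/2.
Answer: -5*z**2*cos(z)/4 + 5*z*sin(z)/2 + 5*cos(z)/2.


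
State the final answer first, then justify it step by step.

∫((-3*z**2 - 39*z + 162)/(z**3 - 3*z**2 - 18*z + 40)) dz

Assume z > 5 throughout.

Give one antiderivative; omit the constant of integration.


The answer is -4*log(z - 5) - 4*log(z - 2) + 5*log(z + 4).
Step 1. Decompose ∫((-3*z**2 - 39*z + 162)/(z**3 - 3*z**2 - 18*z + 40)) dz by partial fractions, (-3*z**2 - 39*z + 162)/(z**3 - 3*z**2 - 18*z + 40) = 5/(z + 4) - 4/(z - 2) - 4/(z - 5): now ∫(-4/(z - 5)) dz + ∫(-4/(z - 2)) dz + ∫(5/(z + 4)) dz.
Step 2. Evaluate the standard form [assuming z > 5]: now -4*log(z - 5) + ∫(-4/(z - 2)) dz + ∫(5/(z + 4)) dz.
Step 3. Evaluate the standard form [assuming z > 2]: now -4*log(z - 5) - 4*log(z - 2) + ∫(5/(z + 4)) dz.
Step 4. Evaluate the standard form [assuming z > -4]: now -4*log(z - 5) - 4*log(z - 2) + 5*log(z + 4).
Answer: -4*log(z - 5) - 4*log(z - 2) + 5*log(z + 4).


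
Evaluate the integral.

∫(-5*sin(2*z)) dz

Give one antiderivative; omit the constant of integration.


Answer: 5*cos(2*z)/2.


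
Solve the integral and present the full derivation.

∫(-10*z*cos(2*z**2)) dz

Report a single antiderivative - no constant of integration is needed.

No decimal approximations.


Step 1. Substitute u = z**2, turning ∫(-10*z*cos(2*z**2)) dz into ∫(-5*cos(2*u)) du: now ∫(-5*cos(2*u)) du.
Step 2. Evaluate the standard form: now -5*sin(2*u)/2.
Step 3. Substitute back u = z**2: now -5*sin(2*z**2)/2.
Answer: -5*sin(2*z**2)/2.


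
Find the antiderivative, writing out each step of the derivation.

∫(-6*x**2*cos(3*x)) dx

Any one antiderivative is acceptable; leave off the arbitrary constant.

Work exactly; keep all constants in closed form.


Step 1. Integrate ∫(-6*x**2*cos(3*x)) dx by parts with u = x**2, dv = (-6*cos(3*x)) dx, so v = -2*sin(3*x): now -2*x**2*sin(3*x) + ∫(4*x*sin(3*x)) dx.
Step 2. Integrate ∫(4*x*sin(3*x)) dx by parts with u = x, dv = (4*sin(3*x)) dx, so v = -4*cos(3*x)/3: now -2*x**2*sin(3*x) - 4*x*cos(3*x)/3 + ∫(4*cos(3*x)/3) dx.
Step 3. Evaluate the standard form: now -2*x**2*sin(3*x) - 4*x*cos(3*x)/3 + 4*sin(3*x)/9.
Answer: -2*x**2*sin(3*x) - 4*x*cos(3*x)/3 + 4*sin(3*x)/9.
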